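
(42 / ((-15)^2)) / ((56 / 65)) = 13 / 60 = 0.22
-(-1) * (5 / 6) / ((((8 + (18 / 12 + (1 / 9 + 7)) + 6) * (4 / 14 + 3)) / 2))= 210 / 9361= 0.02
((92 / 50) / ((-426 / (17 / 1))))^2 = 152881 / 28355625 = 0.01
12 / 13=0.92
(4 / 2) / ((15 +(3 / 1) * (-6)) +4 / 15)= -30 / 41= -0.73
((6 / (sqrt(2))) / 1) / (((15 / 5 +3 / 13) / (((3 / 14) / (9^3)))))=13 * sqrt(2) / 47628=0.00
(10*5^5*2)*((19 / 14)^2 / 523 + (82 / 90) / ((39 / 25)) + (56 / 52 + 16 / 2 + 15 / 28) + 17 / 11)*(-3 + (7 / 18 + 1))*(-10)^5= 105322942671875000000 / 890512623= 118272262460.53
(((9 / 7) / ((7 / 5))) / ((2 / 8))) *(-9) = -1620 / 49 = -33.06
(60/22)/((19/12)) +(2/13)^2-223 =-7814907/35321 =-221.25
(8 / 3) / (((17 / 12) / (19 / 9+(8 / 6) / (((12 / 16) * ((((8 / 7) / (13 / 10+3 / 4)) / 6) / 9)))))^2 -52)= -7875627008 / 153574531581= -0.05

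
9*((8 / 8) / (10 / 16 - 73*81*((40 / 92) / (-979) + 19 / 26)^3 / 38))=-68624269338658443696 / 457411315788809621821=-0.15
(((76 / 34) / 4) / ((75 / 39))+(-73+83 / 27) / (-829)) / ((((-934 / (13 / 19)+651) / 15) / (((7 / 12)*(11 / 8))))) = -7140534401 / 1130330756160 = -0.01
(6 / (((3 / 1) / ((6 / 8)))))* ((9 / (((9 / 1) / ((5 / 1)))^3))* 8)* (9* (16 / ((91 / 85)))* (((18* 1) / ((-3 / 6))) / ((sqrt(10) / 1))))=-816000* sqrt(10) / 91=-28356.25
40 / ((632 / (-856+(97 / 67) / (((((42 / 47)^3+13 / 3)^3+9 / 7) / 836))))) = -53.59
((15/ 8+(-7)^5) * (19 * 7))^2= 319717751706409/ 64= 4995589870412.64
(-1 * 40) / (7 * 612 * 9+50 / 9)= -180 / 173527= -0.00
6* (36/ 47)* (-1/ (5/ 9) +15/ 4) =2106/ 235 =8.96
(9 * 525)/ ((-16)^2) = 4725/ 256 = 18.46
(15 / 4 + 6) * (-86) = -838.50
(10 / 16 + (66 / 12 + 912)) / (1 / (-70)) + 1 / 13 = -3341971 / 52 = -64268.67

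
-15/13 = -1.15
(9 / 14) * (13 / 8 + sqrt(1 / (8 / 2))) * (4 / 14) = 153 / 392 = 0.39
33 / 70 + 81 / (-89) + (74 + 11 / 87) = 39939499 / 542010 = 73.69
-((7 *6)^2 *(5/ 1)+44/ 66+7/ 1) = -26483/ 3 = -8827.67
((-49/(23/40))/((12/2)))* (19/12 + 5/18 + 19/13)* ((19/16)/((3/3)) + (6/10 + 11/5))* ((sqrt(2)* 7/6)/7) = -24306205* sqrt(2)/775008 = -44.35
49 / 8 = 6.12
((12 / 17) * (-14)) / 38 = -84 / 323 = -0.26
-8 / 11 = -0.73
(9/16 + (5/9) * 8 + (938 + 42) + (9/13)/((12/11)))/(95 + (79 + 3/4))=1845121/327132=5.64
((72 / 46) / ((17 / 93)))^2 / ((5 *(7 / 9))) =100881936 / 5350835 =18.85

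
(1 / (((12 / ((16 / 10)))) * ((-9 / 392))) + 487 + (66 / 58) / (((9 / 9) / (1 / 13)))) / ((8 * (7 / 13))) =3061844 / 27405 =111.73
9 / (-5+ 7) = 9 / 2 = 4.50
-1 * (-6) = 6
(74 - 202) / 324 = -32 / 81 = -0.40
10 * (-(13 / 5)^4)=-57122 / 125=-456.98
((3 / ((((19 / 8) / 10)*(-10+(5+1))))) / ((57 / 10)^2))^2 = 4000000 / 423412929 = 0.01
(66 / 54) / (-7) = -11 / 63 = -0.17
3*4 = 12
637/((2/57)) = 36309/2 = 18154.50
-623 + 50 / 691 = -430443 / 691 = -622.93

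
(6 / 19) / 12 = 1 / 38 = 0.03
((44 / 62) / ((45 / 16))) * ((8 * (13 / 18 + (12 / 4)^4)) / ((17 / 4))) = 8284672 / 213435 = 38.82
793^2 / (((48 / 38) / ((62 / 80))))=370392061 / 960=385825.06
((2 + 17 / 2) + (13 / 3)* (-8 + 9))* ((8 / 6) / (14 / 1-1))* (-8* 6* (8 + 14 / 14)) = -8544 / 13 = -657.23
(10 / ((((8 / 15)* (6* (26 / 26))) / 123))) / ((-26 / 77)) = -236775 / 208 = -1138.34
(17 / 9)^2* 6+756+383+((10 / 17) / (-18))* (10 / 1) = 532477 / 459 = 1160.08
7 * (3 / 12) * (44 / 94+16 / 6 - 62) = -14525 / 141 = -103.01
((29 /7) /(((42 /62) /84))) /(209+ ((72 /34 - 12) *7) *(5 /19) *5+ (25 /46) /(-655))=225782168 /51852199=4.35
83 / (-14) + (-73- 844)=-12921 / 14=-922.93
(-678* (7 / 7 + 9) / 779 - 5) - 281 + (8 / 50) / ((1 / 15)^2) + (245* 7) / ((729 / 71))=-52060435 / 567891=-91.67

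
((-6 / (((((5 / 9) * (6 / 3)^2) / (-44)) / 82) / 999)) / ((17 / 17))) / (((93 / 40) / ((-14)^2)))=25432589952 / 31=820406127.48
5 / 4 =1.25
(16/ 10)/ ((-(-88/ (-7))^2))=-49/ 4840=-0.01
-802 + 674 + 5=-123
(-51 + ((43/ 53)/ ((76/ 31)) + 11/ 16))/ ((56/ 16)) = -805303/ 56392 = -14.28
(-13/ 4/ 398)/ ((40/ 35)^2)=-637/ 101888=-0.01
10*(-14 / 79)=-140 / 79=-1.77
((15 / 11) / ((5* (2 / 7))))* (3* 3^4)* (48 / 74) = 150.46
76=76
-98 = -98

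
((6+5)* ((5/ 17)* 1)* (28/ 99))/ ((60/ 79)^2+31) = 124820/ 4307409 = 0.03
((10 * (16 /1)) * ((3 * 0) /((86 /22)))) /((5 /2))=0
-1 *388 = -388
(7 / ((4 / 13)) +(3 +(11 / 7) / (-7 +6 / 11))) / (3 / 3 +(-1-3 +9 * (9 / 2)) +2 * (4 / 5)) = 253535 / 388654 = 0.65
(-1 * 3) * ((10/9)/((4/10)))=-25/3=-8.33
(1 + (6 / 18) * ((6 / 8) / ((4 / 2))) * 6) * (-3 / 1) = -21 / 4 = -5.25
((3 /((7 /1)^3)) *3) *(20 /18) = 10 /343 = 0.03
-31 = -31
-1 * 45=-45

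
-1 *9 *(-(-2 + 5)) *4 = 108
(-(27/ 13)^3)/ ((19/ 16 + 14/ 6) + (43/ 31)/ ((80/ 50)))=-2.04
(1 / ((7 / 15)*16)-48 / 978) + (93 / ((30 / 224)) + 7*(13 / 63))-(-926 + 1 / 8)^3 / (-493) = -20856307394816927 / 12960299520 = -1609245.79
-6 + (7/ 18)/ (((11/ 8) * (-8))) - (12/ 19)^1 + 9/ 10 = -54238/ 9405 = -5.77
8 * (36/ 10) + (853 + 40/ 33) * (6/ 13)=302482/ 715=423.05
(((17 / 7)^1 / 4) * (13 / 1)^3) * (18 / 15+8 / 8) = 2934.56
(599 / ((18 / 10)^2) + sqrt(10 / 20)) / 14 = sqrt(2) / 28 + 14975 / 1134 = 13.26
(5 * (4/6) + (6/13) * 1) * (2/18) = 148/351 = 0.42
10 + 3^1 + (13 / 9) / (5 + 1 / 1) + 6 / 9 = 751 / 54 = 13.91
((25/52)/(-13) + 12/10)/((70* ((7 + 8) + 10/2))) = 3931/4732000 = 0.00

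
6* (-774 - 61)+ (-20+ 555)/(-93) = -466465/93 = -5015.75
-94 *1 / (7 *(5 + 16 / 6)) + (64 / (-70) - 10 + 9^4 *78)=411954994 / 805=511745.33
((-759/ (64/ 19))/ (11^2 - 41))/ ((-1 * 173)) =14421/ 885760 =0.02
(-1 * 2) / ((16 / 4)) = -1 / 2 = -0.50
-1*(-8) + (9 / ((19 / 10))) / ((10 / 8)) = 224 / 19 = 11.79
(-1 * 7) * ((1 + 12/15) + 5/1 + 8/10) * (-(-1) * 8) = -2128/5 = -425.60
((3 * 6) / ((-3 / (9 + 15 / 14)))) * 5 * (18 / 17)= -38070 / 119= -319.92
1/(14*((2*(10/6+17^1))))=3/1568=0.00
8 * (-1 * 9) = -72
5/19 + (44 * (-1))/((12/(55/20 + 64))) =-18581/76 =-244.49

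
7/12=0.58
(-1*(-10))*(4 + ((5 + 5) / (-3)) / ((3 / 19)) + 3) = -1270 / 9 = -141.11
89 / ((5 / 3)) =53.40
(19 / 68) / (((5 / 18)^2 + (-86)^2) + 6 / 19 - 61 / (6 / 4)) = 29241 / 769791467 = 0.00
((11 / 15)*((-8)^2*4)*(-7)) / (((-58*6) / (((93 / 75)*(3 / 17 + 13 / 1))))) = 34220032 / 554625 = 61.70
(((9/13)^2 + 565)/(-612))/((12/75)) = -1194575/206856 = -5.77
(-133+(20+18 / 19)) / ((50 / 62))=-65999 / 475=-138.95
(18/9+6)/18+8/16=17/18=0.94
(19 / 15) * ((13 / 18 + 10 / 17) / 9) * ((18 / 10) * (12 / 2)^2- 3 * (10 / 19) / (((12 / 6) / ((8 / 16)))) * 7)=1575529 / 137700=11.44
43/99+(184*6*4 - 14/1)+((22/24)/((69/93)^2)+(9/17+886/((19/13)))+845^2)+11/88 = 97304738375923/135326664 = 719035.96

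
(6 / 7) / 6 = 1 / 7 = 0.14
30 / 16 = 15 / 8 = 1.88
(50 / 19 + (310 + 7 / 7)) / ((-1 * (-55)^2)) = -5959 / 57475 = -0.10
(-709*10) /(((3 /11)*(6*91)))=-38995 /819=-47.61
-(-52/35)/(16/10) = 13/14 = 0.93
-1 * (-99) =99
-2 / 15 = -0.13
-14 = -14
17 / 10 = 1.70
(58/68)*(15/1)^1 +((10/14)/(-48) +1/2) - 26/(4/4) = -72661/5712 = -12.72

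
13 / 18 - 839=-15089 / 18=-838.28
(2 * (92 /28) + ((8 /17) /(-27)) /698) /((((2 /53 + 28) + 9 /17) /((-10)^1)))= -3905441740 /1697770179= -2.30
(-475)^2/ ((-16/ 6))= -676875/ 8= -84609.38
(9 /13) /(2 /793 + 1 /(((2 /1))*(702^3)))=29219334768 /106445725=274.50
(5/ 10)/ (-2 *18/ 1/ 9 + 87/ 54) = -0.21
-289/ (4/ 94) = -13583/ 2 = -6791.50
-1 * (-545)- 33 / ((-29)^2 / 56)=456497 / 841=542.80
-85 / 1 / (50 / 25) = -85 / 2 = -42.50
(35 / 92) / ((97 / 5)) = 175 / 8924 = 0.02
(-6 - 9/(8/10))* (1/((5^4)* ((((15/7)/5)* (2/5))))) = -161/1000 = -0.16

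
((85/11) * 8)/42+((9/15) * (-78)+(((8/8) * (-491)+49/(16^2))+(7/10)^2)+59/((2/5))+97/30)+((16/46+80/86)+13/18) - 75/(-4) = -1597369762423/4386412800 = -364.16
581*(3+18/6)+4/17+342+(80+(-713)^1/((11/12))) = 585388/187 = 3130.42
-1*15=-15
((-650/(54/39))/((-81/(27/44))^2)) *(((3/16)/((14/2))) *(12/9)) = -4225/4390848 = -0.00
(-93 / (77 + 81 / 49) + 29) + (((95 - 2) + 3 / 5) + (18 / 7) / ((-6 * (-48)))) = 131033787 / 1079120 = 121.43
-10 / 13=-0.77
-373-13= -386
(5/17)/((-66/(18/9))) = -5/561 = -0.01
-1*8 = -8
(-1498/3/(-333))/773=1498/772227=0.00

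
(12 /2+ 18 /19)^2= 17424 /361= 48.27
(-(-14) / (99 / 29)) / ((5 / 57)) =7714 / 165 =46.75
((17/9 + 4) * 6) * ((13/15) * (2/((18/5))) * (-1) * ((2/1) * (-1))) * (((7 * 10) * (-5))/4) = -241150/81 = -2977.16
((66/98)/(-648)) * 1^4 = -11/10584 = -0.00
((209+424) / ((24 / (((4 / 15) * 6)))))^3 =9393931 / 125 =75151.45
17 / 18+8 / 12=29 / 18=1.61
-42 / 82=-0.51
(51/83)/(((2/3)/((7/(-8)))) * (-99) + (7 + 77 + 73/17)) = 6069/1617089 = 0.00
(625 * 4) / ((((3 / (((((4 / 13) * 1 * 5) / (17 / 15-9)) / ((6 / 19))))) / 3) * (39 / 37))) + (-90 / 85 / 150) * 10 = -3734866978 / 2542605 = -1468.91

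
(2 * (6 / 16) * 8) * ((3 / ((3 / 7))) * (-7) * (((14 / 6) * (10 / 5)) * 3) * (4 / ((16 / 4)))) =-4116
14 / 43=0.33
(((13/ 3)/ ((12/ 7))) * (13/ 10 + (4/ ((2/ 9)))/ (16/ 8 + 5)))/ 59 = 0.17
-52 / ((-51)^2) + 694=693.98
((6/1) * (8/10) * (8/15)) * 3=192/25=7.68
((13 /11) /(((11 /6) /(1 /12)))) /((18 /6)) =13 /726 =0.02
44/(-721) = -44/721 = -0.06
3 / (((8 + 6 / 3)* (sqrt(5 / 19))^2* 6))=0.19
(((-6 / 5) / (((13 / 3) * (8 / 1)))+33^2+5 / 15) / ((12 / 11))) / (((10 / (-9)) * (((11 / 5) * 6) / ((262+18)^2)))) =-208164985 / 39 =-5337563.72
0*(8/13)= 0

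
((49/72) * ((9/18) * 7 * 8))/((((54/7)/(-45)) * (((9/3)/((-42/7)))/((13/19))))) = 156065/1026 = 152.11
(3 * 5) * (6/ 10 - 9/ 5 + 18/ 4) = 99/ 2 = 49.50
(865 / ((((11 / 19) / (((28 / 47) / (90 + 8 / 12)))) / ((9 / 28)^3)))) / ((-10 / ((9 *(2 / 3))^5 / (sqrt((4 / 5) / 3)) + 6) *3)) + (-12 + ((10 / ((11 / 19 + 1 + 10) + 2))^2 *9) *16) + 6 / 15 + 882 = 966692157978263 / 1019254001920 - 582282189 *sqrt(15) / 13781152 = 784.79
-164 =-164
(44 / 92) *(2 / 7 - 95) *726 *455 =-344156670 / 23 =-14963333.48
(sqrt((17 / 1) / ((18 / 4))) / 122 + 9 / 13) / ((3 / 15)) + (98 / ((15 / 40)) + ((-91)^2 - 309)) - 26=5 * sqrt(34) / 366 + 320221 / 39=8210.87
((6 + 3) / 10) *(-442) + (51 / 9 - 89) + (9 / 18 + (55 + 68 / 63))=-267469 / 630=-424.55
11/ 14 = 0.79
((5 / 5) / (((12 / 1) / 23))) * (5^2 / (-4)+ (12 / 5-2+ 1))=-2231 / 240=-9.30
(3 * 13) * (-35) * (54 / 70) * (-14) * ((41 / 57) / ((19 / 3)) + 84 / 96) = 21044205 / 1444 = 14573.55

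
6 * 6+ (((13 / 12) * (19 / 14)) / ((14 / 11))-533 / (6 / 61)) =-12657707 / 2352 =-5381.68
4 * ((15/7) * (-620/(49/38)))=-1413600/343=-4121.28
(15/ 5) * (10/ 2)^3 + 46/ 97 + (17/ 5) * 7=193648/ 485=399.27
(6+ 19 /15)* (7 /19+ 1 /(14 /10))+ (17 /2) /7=12079 /1330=9.08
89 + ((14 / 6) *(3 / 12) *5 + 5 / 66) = 91.99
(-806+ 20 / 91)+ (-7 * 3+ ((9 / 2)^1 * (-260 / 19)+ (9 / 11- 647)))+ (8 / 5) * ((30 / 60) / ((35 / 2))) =-729614139 / 475475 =-1534.50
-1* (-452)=452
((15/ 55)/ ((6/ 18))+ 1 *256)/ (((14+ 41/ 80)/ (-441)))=-11074000/ 1419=-7804.09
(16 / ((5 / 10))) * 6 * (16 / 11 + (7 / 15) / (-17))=256192 / 935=274.00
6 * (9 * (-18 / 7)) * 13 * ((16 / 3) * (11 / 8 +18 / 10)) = -1069848 / 35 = -30567.09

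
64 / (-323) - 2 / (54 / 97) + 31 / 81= -89164 / 26163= -3.41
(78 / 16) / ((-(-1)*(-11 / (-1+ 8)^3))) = -13377 / 88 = -152.01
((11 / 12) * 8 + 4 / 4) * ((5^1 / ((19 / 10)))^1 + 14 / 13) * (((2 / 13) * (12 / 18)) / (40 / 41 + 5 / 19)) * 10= 7511200 / 293553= 25.59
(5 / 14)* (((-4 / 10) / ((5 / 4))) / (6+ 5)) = -4 / 385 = -0.01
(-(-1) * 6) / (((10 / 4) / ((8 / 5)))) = 96 / 25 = 3.84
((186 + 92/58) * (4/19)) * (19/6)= 10880/87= 125.06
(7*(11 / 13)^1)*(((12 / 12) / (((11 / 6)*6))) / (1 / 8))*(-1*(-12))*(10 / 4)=129.23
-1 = -1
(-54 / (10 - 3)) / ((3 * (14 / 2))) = -18 / 49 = -0.37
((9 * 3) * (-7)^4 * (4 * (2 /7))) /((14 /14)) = 74088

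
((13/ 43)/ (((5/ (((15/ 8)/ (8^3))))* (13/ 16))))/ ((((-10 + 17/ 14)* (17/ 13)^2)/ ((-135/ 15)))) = 10647/ 65216896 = 0.00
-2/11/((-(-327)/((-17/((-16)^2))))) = 17/460416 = 0.00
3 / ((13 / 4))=12 / 13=0.92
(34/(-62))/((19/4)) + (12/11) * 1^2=6320/6479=0.98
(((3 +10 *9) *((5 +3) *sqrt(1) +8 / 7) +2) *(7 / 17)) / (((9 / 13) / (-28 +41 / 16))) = -15783053 / 1224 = -12894.65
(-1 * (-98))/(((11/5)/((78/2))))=19110/11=1737.27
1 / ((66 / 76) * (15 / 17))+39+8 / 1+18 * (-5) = -20639 / 495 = -41.69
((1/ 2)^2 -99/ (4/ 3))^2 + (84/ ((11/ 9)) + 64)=61696/ 11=5608.73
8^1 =8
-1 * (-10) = 10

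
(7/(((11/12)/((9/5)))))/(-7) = -108/55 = -1.96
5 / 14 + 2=33 / 14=2.36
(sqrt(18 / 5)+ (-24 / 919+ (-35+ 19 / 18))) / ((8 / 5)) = -2809705 / 132336+ 3 * sqrt(10) / 8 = -20.05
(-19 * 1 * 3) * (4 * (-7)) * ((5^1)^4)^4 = 243530273437500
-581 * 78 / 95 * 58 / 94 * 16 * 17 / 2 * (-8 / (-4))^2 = -160120.22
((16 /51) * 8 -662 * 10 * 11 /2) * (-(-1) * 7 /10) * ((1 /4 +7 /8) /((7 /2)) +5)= -138330259 /1020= -135617.90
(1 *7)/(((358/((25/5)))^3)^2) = 109375/2105223260474944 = 0.00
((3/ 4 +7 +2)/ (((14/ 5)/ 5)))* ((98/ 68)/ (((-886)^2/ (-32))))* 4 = -13650/ 3336233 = -0.00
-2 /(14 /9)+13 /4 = 55 /28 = 1.96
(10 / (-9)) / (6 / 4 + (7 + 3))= -20 / 207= -0.10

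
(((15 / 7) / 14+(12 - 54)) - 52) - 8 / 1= -9981 / 98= -101.85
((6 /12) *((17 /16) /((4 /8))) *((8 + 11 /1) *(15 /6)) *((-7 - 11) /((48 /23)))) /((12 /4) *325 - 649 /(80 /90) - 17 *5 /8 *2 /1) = -1.95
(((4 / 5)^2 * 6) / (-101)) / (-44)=24 / 27775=0.00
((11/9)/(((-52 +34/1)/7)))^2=5929/26244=0.23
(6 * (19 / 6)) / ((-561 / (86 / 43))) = -38 / 561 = -0.07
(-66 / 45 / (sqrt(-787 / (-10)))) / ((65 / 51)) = -374 * sqrt(7870) / 255775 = -0.13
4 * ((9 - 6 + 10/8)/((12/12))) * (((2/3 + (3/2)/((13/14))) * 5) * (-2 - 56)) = -438770/39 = -11250.51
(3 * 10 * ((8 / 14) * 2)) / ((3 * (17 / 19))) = 1520 / 119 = 12.77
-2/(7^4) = -2/2401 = -0.00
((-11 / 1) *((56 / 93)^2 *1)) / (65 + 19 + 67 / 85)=-2932160 / 62333343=-0.05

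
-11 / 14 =-0.79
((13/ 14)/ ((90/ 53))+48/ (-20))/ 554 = -467/ 139608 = -0.00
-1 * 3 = -3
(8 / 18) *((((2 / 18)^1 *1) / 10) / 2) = 1 / 405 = 0.00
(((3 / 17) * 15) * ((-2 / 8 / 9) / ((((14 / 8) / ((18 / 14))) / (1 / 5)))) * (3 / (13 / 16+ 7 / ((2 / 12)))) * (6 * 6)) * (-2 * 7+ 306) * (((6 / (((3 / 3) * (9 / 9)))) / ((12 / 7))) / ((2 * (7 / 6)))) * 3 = -20435328 / 570605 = -35.81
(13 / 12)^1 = 13 / 12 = 1.08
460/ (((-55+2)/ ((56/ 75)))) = -5152/ 795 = -6.48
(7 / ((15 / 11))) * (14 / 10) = 539 / 75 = 7.19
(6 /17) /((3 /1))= 2 /17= 0.12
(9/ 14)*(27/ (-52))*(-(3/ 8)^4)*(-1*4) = -19683/ 745472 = -0.03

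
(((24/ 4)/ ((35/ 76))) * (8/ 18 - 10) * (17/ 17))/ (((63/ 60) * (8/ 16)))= -104576/ 441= -237.13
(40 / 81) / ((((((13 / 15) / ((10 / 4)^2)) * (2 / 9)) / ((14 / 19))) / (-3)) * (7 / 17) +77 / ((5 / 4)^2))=21250 / 2120333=0.01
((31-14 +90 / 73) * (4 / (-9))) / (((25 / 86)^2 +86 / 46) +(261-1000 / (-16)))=-905654992 / 36373058037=-0.02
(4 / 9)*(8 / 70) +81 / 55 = 5279 / 3465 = 1.52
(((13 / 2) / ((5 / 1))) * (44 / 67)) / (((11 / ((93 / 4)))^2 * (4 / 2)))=112437 / 58960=1.91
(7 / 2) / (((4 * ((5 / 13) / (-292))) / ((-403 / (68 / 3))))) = 8031387 / 680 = 11810.86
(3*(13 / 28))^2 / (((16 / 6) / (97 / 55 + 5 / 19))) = 4832217 / 3277120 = 1.47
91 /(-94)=-91 /94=-0.97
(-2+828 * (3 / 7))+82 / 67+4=167940 / 469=358.08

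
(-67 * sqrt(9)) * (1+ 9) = -2010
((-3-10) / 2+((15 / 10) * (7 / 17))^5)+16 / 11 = -2476740921 / 499789664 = -4.96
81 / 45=9 / 5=1.80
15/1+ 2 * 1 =17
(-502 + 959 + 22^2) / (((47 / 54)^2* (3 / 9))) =3726.51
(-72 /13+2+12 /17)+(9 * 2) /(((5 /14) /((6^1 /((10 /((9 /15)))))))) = 422978 /27625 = 15.31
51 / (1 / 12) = 612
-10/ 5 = -2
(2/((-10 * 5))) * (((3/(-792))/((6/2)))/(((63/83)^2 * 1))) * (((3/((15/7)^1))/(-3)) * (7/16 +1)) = -158447/2694384000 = -0.00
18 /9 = 2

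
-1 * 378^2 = -142884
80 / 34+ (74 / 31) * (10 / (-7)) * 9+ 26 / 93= -310526 / 11067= -28.06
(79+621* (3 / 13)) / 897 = 2890 / 11661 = 0.25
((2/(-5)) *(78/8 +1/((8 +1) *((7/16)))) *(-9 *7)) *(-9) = -22689/10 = -2268.90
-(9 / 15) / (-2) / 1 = 3 / 10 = 0.30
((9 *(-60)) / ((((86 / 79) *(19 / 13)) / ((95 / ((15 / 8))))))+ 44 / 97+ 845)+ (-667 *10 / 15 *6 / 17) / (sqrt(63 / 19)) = -68199293 / 4171 - 2668 *sqrt(133) / 357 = -16437.01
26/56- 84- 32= -3235/28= -115.54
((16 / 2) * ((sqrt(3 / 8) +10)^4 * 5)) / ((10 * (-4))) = -(sqrt(6) +40)^4 / 256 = -12683.82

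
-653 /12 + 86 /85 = -54473 /1020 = -53.40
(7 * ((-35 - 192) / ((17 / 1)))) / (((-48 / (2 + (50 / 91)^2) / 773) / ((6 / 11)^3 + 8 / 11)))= 82505762316 / 26767741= 3082.28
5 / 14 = 0.36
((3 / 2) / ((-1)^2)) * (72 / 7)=15.43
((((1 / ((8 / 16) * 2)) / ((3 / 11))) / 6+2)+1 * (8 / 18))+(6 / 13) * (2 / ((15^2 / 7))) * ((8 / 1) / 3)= 18323 / 5850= 3.13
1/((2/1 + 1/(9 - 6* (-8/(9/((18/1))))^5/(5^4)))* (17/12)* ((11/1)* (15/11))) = 25188324/1070556895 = 0.02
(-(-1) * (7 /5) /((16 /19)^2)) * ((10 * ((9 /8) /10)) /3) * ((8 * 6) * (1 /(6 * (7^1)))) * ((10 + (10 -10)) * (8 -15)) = -7581 /128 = -59.23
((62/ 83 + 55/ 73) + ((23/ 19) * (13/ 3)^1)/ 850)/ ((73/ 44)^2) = 428117932088/ 782186756475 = 0.55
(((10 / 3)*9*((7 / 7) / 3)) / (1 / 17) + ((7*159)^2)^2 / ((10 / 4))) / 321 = 3069097271572 / 1605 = 1912210138.05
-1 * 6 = -6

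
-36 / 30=-6 / 5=-1.20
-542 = -542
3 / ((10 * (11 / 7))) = 21 / 110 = 0.19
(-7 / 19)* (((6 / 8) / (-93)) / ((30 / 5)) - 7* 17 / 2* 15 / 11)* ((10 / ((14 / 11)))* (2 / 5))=34949 / 372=93.95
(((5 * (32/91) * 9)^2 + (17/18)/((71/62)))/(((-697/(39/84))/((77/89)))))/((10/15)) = -14623339357/67333595784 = -0.22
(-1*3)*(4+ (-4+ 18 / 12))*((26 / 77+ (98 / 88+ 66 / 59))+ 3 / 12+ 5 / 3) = -91722 / 4543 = -20.19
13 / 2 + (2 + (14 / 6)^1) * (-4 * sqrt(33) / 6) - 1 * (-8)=29 / 2 - 26 * sqrt(33) / 9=-2.10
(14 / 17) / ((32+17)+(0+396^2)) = 14 / 2666705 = 0.00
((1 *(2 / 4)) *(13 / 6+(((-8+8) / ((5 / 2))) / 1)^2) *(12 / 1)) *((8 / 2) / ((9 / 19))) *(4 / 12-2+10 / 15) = -988 / 9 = -109.78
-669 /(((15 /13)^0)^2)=-669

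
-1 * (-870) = 870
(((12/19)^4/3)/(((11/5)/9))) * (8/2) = 1244160/1433531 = 0.87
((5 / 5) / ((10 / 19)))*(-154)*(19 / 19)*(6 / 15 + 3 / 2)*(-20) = 55594 / 5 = 11118.80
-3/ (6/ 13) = -13/ 2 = -6.50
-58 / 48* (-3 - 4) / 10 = 203 / 240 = 0.85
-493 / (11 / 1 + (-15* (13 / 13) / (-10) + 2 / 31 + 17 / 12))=-183396 / 5201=-35.26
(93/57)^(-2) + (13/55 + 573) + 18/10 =30413402/52855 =575.41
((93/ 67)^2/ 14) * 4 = 17298/ 31423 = 0.55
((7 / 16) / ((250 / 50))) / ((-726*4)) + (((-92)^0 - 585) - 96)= -157977607 / 232320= -680.00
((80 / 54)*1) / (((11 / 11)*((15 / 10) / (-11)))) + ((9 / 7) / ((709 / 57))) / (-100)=-436785553 / 40200300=-10.87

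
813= 813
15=15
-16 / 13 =-1.23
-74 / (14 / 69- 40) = 1.86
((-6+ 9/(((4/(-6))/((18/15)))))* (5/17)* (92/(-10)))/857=5106/72845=0.07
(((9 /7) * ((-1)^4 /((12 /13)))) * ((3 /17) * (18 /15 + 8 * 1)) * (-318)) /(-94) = 427869 /55930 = 7.65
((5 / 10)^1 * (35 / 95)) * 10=35 / 19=1.84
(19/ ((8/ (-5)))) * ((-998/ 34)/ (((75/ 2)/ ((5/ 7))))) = 9481/ 1428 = 6.64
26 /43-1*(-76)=3294 /43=76.60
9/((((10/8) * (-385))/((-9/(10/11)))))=162/875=0.19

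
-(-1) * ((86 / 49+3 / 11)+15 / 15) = 1632 / 539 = 3.03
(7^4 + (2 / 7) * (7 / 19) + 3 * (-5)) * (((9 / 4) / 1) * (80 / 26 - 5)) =-2550150 / 247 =-10324.49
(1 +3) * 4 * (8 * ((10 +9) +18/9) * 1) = 2688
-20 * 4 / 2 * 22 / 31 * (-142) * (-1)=-124960 / 31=-4030.97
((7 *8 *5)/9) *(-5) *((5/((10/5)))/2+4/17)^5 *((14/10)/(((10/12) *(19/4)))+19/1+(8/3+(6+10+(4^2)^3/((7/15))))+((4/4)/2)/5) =-1848353580068215001/186466980096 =-9912498.07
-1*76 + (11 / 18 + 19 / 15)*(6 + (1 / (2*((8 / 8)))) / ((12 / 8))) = -64.11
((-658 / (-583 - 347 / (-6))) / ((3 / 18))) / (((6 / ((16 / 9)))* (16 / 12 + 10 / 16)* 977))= 3584 / 3078527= 0.00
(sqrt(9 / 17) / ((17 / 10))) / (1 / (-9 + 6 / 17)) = -4410* sqrt(17) / 4913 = -3.70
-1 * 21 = -21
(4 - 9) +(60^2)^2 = 12959995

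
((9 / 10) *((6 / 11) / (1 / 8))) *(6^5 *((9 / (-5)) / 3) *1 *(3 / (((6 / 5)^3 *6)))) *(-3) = 174960 / 11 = 15905.45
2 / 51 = 0.04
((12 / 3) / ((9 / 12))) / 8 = 2 / 3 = 0.67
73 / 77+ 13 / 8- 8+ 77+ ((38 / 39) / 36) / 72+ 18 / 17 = 4805501989 / 66162096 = 72.63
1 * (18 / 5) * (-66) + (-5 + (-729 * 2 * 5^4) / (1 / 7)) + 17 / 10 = -63789909 / 10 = -6378990.90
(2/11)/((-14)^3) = -1/15092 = -0.00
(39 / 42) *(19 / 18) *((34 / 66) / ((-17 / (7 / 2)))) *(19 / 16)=-4693 / 38016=-0.12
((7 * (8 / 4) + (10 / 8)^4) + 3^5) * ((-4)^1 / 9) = -22139 / 192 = -115.31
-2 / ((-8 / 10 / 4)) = 10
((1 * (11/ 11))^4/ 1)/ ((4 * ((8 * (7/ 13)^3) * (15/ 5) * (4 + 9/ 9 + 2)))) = 2197/ 230496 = 0.01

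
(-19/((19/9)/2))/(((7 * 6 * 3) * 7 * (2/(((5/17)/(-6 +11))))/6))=-3/833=-0.00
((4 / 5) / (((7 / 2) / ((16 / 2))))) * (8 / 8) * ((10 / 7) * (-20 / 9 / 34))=-1280 / 7497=-0.17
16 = 16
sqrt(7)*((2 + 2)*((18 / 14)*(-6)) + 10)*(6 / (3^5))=-292*sqrt(7) / 567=-1.36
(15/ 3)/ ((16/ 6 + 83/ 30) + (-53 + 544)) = 150/ 14893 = 0.01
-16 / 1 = -16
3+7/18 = 61/18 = 3.39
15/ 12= 5/ 4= 1.25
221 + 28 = 249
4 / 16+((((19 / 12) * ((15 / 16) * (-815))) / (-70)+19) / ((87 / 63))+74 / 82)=143931 / 5248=27.43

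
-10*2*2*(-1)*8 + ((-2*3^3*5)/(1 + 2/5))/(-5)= 2510/7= 358.57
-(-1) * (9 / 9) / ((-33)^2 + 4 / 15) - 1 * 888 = -14509017 / 16339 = -888.00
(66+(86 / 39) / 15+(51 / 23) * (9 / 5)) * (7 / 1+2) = 943711 / 1495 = 631.24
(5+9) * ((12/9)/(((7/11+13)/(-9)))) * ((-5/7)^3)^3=0.60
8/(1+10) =8/11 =0.73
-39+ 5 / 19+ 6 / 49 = -35950 / 931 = -38.61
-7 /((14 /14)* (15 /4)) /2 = -14 /15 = -0.93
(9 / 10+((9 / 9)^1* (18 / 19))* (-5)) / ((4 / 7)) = -5103 / 760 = -6.71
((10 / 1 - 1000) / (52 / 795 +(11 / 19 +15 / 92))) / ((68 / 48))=-1500832800 / 1734017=-865.52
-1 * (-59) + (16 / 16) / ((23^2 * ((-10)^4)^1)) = 312110001 / 5290000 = 59.00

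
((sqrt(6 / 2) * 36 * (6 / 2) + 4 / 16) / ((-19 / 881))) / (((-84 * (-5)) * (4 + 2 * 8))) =-7929 * sqrt(3) / 13300 - 881 / 638400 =-1.03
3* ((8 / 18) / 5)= 4 / 15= 0.27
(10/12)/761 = 5/4566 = 0.00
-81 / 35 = -2.31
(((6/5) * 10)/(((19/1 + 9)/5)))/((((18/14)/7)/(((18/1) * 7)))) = 1470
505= 505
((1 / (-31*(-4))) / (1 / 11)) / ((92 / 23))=11 / 496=0.02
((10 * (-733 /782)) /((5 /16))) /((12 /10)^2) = -73300 /3519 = -20.83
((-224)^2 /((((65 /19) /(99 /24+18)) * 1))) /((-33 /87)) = -611689344 /715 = -855509.57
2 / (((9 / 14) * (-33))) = -0.09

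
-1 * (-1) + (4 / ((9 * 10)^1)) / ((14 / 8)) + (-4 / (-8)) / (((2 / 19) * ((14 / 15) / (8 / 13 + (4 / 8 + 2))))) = 1106009 / 65520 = 16.88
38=38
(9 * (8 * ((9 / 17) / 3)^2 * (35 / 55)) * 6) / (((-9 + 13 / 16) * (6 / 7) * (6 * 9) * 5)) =-9408 / 2082245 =-0.00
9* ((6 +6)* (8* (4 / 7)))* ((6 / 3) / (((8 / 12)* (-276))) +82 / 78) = 1075104 / 2093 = 513.67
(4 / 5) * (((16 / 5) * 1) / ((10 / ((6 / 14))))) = 96 / 875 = 0.11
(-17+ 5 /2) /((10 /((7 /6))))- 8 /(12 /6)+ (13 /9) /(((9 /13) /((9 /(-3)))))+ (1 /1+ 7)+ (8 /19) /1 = -72433 /20520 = -3.53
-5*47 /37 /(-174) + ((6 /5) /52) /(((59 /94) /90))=16519889 /4937946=3.35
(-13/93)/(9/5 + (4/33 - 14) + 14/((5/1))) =715/47461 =0.02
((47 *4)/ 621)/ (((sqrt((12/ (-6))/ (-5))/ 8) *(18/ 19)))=7144 *sqrt(10)/ 5589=4.04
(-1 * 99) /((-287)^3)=99 /23639903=0.00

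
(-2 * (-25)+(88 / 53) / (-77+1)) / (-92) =-12582 / 23161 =-0.54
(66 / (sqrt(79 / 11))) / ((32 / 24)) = 99 * sqrt(869) / 158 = 18.47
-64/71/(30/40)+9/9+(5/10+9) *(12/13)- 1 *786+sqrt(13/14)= -2152711/2769+sqrt(182)/14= -776.47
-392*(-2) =784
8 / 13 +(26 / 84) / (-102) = 0.61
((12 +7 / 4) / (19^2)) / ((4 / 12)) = 165 / 1444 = 0.11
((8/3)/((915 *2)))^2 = 16/7535025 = 0.00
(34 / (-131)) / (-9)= 34 / 1179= 0.03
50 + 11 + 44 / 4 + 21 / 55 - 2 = 3871 / 55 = 70.38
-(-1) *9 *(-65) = -585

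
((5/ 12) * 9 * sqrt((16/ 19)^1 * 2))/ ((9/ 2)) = 10 * sqrt(38)/ 57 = 1.08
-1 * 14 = -14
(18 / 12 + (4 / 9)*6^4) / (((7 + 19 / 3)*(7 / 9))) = 891 / 16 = 55.69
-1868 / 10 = -934 / 5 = -186.80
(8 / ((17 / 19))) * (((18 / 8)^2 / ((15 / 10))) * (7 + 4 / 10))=18981 / 85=223.31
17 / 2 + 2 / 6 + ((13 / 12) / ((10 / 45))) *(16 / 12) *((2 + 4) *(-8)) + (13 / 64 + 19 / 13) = -752549 / 2496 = -301.50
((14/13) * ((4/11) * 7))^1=392/143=2.74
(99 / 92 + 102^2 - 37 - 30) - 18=949447 / 92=10320.08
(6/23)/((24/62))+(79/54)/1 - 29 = -16682/621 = -26.86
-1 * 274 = -274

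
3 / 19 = 0.16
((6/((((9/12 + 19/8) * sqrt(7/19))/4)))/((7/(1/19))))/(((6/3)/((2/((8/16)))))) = 384 * sqrt(133)/23275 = 0.19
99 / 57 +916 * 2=34841 / 19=1833.74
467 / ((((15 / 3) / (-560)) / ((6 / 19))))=-313824 / 19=-16517.05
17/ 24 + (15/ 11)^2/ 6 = 2957/ 2904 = 1.02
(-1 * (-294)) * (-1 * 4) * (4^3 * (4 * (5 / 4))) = -376320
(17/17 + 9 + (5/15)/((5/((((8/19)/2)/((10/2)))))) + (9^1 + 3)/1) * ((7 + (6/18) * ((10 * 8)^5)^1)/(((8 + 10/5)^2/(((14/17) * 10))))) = 37851869211002/19125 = 1979182703.84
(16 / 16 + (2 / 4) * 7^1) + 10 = 29 / 2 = 14.50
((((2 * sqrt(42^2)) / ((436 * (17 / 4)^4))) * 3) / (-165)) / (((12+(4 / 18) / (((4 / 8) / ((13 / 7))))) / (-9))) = 381024 / 50571547895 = 0.00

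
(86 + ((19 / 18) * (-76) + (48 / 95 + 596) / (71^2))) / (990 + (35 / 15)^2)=1494856 / 252377665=0.01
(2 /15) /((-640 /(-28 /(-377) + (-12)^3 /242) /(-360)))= -48351 /91234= -0.53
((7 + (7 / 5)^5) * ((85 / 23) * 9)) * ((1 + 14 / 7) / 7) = 176.45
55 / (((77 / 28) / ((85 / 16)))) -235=-515 / 4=-128.75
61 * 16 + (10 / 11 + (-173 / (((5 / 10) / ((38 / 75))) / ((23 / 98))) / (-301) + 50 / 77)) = 11896521022 / 12167925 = 977.70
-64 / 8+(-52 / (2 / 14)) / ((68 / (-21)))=1775 / 17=104.41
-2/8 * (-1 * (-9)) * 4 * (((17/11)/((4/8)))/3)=-102/11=-9.27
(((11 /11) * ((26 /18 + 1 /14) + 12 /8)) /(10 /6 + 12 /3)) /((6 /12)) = 380 /357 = 1.06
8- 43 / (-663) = 5347 / 663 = 8.06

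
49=49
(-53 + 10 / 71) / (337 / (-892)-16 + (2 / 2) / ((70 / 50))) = 2603748 / 771557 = 3.37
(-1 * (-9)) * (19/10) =171/10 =17.10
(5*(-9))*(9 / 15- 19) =828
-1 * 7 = -7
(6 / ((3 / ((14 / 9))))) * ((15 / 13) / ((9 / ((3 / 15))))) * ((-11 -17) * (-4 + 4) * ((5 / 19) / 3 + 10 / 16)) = 0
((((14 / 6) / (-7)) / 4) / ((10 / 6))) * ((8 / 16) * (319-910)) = 591 / 40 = 14.78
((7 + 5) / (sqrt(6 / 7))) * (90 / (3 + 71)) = 90 * sqrt(42) / 37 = 15.76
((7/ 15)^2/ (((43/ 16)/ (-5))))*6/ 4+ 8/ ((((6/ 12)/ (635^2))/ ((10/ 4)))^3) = 42286531718350078124608/ 645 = 65560514292015624999.39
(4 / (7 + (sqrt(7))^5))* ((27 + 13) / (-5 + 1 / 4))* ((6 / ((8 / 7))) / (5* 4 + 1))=80 / 22743 - 80* sqrt(7) / 3249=-0.06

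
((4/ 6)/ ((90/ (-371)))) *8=-2968/ 135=-21.99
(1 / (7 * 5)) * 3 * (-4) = -12 / 35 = -0.34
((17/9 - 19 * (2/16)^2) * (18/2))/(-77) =-131/704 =-0.19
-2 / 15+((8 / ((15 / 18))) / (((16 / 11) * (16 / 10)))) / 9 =13 / 40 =0.32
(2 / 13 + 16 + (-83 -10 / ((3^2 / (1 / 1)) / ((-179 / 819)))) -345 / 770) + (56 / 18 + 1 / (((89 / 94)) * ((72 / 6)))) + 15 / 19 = -8646407404 / 137107971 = -63.06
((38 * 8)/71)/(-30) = -152/1065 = -0.14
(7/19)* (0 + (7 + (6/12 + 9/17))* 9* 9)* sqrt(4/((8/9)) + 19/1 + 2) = 154791* sqrt(102)/1292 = 1209.99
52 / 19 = 2.74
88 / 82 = 44 / 41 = 1.07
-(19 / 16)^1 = -19 / 16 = -1.19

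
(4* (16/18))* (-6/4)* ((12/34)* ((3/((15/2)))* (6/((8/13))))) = -624/85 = -7.34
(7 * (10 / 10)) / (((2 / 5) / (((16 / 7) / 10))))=4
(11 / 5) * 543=5973 / 5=1194.60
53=53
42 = 42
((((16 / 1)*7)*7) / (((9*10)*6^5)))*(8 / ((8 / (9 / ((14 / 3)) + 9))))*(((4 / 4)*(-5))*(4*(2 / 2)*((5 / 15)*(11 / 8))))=-1309 / 11664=-0.11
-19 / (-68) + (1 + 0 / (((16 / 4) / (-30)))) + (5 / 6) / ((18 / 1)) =1.33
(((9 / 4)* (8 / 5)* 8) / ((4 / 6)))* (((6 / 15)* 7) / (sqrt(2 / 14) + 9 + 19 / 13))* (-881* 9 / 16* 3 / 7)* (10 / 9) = -65419536 / 23945 + 893334* sqrt(7) / 23945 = -2633.37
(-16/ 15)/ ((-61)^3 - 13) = 8/ 1702455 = 0.00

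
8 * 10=80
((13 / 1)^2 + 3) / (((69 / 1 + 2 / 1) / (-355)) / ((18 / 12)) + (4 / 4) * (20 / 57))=24510 / 31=790.65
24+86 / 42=547 / 21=26.05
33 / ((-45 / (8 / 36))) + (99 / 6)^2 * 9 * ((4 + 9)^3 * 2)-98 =2906901091 / 270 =10766300.34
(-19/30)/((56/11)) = -209/1680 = -0.12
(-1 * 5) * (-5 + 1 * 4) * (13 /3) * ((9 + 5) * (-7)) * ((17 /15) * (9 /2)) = -10829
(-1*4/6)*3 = -2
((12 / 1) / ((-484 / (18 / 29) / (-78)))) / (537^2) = 468 / 112431869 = 0.00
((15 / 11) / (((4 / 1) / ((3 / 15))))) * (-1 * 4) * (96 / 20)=-72 / 55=-1.31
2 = 2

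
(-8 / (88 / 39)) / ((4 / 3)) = -117 / 44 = -2.66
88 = 88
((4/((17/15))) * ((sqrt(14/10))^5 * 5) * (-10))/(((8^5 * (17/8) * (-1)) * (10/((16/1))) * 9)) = 49 * sqrt(35)/277440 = 0.00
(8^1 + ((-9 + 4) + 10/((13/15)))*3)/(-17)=-359/221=-1.62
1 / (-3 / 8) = -8 / 3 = -2.67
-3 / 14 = -0.21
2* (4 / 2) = 4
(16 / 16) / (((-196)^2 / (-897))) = -897 / 38416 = -0.02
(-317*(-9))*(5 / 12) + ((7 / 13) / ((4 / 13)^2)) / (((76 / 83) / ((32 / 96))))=4344113 / 3648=1190.82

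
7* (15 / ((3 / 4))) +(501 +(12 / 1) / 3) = 645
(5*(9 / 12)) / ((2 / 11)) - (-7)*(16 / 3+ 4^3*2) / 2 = 11695 / 24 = 487.29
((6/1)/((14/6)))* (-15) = -38.57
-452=-452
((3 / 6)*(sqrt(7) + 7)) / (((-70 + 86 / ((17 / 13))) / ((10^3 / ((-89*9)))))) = 2125*sqrt(7) / 14418 + 14875 / 14418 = 1.42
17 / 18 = 0.94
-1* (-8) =8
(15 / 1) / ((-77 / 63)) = -12.27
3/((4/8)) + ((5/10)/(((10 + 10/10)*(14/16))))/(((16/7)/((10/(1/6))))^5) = 647470.27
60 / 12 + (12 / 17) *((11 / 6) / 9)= 787 / 153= 5.14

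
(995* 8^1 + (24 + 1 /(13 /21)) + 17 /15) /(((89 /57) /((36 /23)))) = 1065272544 /133055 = 8006.26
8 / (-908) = -2 / 227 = -0.01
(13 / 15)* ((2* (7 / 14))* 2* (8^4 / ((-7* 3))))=-338.08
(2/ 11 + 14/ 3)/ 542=80/ 8943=0.01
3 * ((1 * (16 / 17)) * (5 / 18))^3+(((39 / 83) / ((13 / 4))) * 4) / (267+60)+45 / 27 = 18599513699 / 10800842373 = 1.72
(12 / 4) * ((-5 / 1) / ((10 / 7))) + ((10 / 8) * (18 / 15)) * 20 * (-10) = -621 / 2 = -310.50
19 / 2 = 9.50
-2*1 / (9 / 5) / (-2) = 5 / 9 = 0.56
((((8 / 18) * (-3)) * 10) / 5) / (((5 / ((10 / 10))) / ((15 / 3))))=-8 / 3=-2.67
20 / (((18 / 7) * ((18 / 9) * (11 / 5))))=175 / 99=1.77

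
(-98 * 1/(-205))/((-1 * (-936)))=49/95940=0.00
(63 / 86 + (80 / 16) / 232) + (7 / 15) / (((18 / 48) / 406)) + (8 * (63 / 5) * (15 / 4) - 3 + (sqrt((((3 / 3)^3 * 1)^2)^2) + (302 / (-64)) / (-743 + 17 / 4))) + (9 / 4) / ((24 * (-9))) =312004645987 / 353748960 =881.99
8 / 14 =4 / 7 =0.57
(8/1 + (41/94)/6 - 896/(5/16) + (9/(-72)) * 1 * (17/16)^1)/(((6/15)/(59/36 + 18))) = -182419880531/1299456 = -140381.73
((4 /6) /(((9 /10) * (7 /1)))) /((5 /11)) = 44 /189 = 0.23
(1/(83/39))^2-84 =-577155/6889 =-83.78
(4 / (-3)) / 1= -4 / 3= -1.33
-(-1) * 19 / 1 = 19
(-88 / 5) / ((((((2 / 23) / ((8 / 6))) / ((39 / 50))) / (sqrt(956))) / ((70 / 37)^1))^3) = -12341508086043136 * sqrt(239) / 31658125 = -6026733576.07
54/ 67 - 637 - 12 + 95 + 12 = -36260/ 67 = -541.19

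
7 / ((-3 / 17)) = -119 / 3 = -39.67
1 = 1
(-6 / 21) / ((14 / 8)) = -8 / 49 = -0.16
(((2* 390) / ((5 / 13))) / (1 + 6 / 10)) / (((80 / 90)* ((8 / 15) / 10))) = 1711125 / 64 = 26736.33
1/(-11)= -1/11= -0.09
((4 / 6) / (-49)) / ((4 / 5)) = -5 / 294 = -0.02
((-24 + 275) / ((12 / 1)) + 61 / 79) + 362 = 363737 / 948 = 383.69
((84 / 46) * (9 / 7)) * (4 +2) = 324 / 23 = 14.09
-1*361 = -361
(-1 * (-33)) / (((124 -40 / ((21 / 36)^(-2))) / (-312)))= -185328 / 1987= -93.27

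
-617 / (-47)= 13.13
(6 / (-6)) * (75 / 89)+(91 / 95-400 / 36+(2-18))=-2054254 / 76095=-27.00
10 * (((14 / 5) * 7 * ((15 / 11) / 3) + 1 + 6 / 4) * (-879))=-1103145 / 11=-100285.91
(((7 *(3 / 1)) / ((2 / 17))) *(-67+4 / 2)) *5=-116025 / 2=-58012.50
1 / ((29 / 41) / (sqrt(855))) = 123 * sqrt(95) / 29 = 41.34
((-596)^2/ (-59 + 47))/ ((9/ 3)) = -88804/ 9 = -9867.11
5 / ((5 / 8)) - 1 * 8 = 0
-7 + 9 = 2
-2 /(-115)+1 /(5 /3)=71 /115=0.62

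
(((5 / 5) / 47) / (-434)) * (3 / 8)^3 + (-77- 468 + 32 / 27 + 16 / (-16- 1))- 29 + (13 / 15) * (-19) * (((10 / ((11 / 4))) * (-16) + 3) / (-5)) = -995934012662987 / 1318265625600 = -755.49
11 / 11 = 1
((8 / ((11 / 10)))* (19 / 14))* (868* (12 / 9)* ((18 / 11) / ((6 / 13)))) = 4900480 / 121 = 40499.83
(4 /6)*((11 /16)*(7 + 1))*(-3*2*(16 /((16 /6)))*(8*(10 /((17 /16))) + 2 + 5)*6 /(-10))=554004 /85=6517.69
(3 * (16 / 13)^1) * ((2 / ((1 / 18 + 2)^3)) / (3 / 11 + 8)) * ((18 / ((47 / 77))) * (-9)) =-10974610944 / 402336779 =-27.28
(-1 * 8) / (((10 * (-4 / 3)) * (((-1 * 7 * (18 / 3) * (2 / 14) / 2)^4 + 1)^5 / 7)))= 21 / 18536992160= 0.00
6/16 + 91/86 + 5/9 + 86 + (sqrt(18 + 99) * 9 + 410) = 27 * sqrt(13) + 1541773/3096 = 595.34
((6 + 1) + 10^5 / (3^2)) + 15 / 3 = 100108 / 9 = 11123.11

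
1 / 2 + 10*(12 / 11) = 251 / 22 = 11.41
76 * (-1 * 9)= -684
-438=-438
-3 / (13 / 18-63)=54 / 1121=0.05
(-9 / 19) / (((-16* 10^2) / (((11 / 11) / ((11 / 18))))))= 81 / 167200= 0.00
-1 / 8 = -0.12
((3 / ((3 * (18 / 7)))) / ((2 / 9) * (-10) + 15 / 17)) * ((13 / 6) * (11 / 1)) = -6.92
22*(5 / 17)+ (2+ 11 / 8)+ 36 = 6235 / 136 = 45.85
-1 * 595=-595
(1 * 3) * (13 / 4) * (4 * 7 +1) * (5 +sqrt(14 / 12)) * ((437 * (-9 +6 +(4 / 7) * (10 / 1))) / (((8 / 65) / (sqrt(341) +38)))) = 203465015 * (sqrt(341) +38) * (sqrt(42) +30) / 448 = 935543159.06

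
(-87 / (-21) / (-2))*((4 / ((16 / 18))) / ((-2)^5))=261 / 896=0.29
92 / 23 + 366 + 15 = 385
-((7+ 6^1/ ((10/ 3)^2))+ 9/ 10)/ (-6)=1.41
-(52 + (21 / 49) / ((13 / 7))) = -679 / 13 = -52.23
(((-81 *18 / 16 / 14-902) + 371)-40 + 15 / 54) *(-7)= 4040.62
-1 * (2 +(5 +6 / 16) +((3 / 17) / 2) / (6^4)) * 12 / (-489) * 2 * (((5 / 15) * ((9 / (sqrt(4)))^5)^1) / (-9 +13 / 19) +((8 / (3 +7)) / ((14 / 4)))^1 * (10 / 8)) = -40354575325 / 1513099008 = -26.67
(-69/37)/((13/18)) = -1242/481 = -2.58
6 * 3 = 18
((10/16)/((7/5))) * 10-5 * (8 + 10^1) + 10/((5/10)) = -1835/28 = -65.54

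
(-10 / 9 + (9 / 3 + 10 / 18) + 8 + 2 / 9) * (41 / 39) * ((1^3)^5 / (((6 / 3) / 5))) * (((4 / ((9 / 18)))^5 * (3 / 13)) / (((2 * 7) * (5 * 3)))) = 10747904 / 10647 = 1009.48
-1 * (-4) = 4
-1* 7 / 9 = -7 / 9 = -0.78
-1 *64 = -64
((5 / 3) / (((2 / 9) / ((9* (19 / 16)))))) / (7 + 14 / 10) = 4275 / 448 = 9.54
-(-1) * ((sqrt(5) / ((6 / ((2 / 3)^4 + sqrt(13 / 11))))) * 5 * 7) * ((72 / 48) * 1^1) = 140 * sqrt(5) / 81 + 35 * sqrt(715) / 44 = 25.13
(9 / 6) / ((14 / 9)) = 27 / 28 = 0.96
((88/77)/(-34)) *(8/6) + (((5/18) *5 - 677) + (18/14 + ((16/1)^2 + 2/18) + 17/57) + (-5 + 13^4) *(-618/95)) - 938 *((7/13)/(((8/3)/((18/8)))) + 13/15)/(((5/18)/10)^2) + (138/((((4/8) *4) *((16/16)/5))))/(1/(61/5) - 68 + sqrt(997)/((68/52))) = -9924569066061727751/5538105491828 - 12335115 *sqrt(997)/188415796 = -1792053.35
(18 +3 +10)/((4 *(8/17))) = 527/32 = 16.47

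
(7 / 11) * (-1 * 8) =-5.09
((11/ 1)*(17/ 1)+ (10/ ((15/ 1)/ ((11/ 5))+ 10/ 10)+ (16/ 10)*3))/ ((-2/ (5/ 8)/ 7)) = -36323/ 86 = -422.36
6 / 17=0.35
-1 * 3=-3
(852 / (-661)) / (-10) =426 / 3305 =0.13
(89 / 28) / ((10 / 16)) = 178 / 35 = 5.09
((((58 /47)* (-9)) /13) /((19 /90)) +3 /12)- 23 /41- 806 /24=-54176461 /1427907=-37.94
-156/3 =-52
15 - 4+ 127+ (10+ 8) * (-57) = -888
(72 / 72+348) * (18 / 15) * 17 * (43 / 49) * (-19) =-29083566 / 245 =-118708.43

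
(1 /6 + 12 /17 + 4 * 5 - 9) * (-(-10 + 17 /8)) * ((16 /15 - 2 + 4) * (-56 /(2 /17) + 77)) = -77793429 /680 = -114402.10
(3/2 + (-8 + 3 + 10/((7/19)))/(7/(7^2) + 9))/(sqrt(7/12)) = 251 * sqrt(21)/224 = 5.13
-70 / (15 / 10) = -140 / 3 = -46.67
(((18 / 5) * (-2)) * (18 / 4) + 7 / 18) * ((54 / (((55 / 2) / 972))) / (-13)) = 16801992 / 3575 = 4699.86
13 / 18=0.72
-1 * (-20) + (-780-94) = -854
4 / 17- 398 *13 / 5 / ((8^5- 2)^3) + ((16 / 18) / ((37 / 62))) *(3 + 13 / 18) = 959119747861463531 / 165951884921695380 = 5.78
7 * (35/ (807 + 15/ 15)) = 245/ 808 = 0.30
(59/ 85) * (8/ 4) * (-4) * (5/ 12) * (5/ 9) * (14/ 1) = -8260/ 459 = -18.00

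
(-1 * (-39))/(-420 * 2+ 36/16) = -0.05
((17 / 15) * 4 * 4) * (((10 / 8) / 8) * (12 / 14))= 17 / 7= 2.43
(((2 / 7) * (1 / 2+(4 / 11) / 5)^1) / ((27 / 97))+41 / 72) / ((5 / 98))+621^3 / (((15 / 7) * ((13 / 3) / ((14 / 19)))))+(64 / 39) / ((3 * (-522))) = 12128499990322829 / 638223300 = 19003536.83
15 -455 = -440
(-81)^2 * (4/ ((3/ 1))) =8748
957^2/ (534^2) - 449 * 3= -42576587/ 31684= -1343.79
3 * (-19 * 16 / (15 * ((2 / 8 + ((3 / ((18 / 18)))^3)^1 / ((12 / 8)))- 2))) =-1216 / 325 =-3.74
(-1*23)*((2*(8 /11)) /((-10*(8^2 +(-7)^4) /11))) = 184 /12325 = 0.01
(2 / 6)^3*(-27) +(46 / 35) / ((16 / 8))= -12 / 35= -0.34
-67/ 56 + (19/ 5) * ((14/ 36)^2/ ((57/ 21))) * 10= 4177/ 4536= 0.92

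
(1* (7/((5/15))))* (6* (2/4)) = 63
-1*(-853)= 853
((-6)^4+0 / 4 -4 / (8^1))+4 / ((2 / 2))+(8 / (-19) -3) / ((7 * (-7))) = 2419799 / 1862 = 1299.57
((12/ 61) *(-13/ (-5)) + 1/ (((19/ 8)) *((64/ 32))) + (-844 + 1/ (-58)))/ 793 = -283439963/ 266535230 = -1.06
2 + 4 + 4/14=44/7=6.29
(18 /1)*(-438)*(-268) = 2112912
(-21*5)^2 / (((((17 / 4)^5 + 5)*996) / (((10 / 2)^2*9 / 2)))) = 0.89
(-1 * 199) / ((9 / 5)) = -995 / 9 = -110.56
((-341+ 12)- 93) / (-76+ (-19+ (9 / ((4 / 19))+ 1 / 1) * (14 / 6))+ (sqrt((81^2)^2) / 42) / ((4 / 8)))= -35448 / 26839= -1.32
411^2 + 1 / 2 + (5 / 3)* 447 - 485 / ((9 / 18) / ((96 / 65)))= 4374081 / 26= 168233.88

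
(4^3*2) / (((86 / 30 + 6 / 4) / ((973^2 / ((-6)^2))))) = 302953280 / 393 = 770873.49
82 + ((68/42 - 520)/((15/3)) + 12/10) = -430/21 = -20.48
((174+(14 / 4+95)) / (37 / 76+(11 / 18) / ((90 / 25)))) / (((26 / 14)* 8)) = 5871285 / 210184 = 27.93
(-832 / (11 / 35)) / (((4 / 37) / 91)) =-24511760 / 11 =-2228341.82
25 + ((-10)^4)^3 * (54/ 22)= 27000000000275/ 11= 2454545454570.45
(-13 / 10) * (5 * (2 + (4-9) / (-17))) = -507 / 34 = -14.91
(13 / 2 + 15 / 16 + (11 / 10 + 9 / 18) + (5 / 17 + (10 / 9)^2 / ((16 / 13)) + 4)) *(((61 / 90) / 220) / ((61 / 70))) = 11053777 / 218116800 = 0.05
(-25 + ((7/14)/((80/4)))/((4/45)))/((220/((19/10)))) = -0.21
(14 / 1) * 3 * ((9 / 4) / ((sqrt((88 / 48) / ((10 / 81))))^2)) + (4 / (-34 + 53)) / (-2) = 1308 / 209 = 6.26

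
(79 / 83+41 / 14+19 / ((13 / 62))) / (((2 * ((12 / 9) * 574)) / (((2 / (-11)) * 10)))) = -21411795 / 190758568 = -0.11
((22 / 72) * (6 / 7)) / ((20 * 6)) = 11 / 5040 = 0.00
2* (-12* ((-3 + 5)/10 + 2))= -264/5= -52.80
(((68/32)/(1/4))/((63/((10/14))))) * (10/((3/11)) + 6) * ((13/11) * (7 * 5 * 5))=850.41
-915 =-915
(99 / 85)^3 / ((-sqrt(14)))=-970299 * sqrt(14) / 8597750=-0.42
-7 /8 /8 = -7 /64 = -0.11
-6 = -6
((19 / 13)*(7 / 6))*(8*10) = 5320 / 39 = 136.41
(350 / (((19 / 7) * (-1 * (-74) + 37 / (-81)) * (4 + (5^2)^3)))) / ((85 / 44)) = 249480 / 4295990117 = 0.00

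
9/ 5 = 1.80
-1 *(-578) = 578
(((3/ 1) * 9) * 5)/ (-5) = -27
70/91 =10/13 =0.77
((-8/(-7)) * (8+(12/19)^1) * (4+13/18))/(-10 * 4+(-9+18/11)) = -613360/623637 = -0.98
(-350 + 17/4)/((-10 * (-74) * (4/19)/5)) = -26277/2368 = -11.10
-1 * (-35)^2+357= -868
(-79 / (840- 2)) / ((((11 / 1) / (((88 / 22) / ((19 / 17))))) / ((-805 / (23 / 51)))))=54.75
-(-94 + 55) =39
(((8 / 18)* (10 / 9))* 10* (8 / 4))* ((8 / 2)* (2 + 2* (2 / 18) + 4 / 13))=947200 / 9477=99.95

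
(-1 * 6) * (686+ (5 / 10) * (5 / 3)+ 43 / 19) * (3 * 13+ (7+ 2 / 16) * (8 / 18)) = -19874921 / 114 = -174341.41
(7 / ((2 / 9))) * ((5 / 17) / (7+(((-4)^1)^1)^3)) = -105 / 646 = -0.16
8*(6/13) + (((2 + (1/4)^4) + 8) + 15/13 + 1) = 52749/3328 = 15.85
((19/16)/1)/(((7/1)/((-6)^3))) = -36.64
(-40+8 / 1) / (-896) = 1 / 28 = 0.04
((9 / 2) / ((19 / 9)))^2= 6561 / 1444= 4.54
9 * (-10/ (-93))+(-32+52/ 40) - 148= -55097/ 310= -177.73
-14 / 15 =-0.93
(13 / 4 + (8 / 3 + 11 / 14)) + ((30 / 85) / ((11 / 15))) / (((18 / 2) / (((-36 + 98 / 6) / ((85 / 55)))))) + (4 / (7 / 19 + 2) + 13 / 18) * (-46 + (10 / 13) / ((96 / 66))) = -1961962579 / 18935280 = -103.61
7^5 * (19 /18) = 319333 /18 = 17740.72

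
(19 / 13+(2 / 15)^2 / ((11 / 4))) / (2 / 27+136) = 141699 / 13134550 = 0.01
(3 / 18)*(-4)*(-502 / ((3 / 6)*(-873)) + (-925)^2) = -1493923258 / 2619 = -570417.43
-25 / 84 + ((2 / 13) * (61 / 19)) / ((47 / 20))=-85265 / 975156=-0.09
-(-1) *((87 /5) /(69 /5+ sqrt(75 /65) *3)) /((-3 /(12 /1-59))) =407537 /19506-6815 *sqrt(195) /19506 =16.01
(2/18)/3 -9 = -242/27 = -8.96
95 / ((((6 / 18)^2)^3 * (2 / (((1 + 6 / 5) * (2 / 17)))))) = 152361 / 17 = 8962.41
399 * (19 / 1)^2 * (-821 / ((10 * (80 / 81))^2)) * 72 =-6982899665931 / 80000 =-87286245.82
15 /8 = 1.88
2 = 2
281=281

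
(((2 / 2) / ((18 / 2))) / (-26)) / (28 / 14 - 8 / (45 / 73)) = 0.00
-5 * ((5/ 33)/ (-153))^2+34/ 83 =866731259/ 2115869283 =0.41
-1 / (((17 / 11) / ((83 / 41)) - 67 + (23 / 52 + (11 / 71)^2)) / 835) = 199837640860 / 15740570013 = 12.70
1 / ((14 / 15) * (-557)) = -15 / 7798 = -0.00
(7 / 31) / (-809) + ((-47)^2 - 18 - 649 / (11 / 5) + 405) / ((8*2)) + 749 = 358253403 / 401264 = 892.81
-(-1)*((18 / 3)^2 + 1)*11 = 407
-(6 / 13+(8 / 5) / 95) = -2954 / 6175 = -0.48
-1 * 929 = -929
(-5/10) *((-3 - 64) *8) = 268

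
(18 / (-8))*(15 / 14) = -2.41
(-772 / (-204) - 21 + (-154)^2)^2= 1460805815044 / 2601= 561632377.95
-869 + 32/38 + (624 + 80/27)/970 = -215841209/248805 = -867.51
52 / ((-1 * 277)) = -52 / 277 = -0.19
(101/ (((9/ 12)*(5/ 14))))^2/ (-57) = -31990336/ 12825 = -2494.37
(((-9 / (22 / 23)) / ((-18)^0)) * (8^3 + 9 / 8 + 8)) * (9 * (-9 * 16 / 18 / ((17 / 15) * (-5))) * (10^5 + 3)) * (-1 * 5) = 1059147273465 / 34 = 31151390396.03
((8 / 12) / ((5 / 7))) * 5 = 14 / 3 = 4.67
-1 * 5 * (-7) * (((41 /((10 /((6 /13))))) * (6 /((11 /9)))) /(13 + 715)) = 0.45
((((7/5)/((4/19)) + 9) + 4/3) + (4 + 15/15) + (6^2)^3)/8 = 2800679/480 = 5834.75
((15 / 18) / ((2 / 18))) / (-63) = -5 / 42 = -0.12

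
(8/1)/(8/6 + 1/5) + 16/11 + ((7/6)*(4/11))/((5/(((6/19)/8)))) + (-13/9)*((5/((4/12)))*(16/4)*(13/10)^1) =-1389547/13110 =-105.99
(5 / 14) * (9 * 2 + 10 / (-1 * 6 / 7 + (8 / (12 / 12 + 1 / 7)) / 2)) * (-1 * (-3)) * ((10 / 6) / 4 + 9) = 227695 / 1036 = 219.78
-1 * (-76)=76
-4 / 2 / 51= -2 / 51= -0.04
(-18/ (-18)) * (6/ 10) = 3/ 5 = 0.60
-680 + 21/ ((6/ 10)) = -645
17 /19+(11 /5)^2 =2724 /475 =5.73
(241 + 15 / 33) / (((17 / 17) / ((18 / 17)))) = 47808 / 187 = 255.66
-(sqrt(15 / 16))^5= -225 * sqrt(15) / 1024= -0.85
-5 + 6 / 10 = -22 / 5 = -4.40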